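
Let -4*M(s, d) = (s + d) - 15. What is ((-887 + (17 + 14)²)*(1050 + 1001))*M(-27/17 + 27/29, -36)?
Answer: 1932614229/986 ≈ 1.9601e+6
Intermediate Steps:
M(s, d) = 15/4 - d/4 - s/4 (M(s, d) = -((s + d) - 15)/4 = -((d + s) - 15)/4 = -(-15 + d + s)/4 = 15/4 - d/4 - s/4)
((-887 + (17 + 14)²)*(1050 + 1001))*M(-27/17 + 27/29, -36) = ((-887 + (17 + 14)²)*(1050 + 1001))*(15/4 - ¼*(-36) - (-27/17 + 27/29)/4) = ((-887 + 31²)*2051)*(15/4 + 9 - (-27*1/17 + 27*(1/29))/4) = ((-887 + 961)*2051)*(15/4 + 9 - (-27/17 + 27/29)/4) = (74*2051)*(15/4 + 9 - ¼*(-324/493)) = 151774*(15/4 + 9 + 81/493) = 151774*(25467/1972) = 1932614229/986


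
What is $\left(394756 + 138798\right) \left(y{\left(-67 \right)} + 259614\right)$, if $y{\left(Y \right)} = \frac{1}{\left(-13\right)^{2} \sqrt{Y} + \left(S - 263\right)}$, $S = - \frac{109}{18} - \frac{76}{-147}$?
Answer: $\frac{213972166558966346931456}{1544723649589} - \frac{70145894060424 i \sqrt{67}}{1544723649589} \approx 1.3852 \cdot 10^{11} - 371.7 i$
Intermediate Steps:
$S = - \frac{4885}{882}$ ($S = \left(-109\right) \frac{1}{18} - - \frac{76}{147} = - \frac{109}{18} + \frac{76}{147} = - \frac{4885}{882} \approx -5.5386$)
$y{\left(Y \right)} = \frac{1}{- \frac{236851}{882} + 169 \sqrt{Y}}$ ($y{\left(Y \right)} = \frac{1}{\left(-13\right)^{2} \sqrt{Y} - \frac{236851}{882}} = \frac{1}{169 \sqrt{Y} - \frac{236851}{882}} = \frac{1}{- \frac{236851}{882} + 169 \sqrt{Y}}$)
$\left(394756 + 138798\right) \left(y{\left(-67 \right)} + 259614\right) = \left(394756 + 138798\right) \left(\frac{882}{-236851 + 149058 \sqrt{-67}} + 259614\right) = 533554 \left(\frac{882}{-236851 + 149058 i \sqrt{67}} + 259614\right) = 533554 \left(259614 + \frac{882}{-236851 + 149058 i \sqrt{67}}\right) = 138518088156 + \frac{470594628}{-236851 + 149058 i \sqrt{67}}$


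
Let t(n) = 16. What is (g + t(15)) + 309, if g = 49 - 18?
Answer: 356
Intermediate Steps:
g = 31
(g + t(15)) + 309 = (31 + 16) + 309 = 47 + 309 = 356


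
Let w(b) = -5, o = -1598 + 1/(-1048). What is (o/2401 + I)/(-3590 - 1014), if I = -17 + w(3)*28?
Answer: 396725641/11584805792 ≈ 0.034245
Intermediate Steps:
o = -1674705/1048 (o = -1598 - 1/1048 = -1674705/1048 ≈ -1598.0)
I = -157 (I = -17 - 5*28 = -17 - 140 = -157)
(o/2401 + I)/(-3590 - 1014) = (-1674705/1048/2401 - 157)/(-3590 - 1014) = (-1674705/1048*1/2401 - 157)/(-4604) = (-1674705/2516248 - 157)*(-1/4604) = -396725641/2516248*(-1/4604) = 396725641/11584805792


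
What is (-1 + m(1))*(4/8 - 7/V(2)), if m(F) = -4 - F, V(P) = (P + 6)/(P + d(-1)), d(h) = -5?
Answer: -75/4 ≈ -18.750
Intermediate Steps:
V(P) = (6 + P)/(-5 + P) (V(P) = (P + 6)/(P - 5) = (6 + P)/(-5 + P))
(-1 + m(1))*(4/8 - 7/V(2)) = (-1 + (-4 - 1*1))*(4/8 - 7*(-5 + 2)/(6 + 2)) = (-1 + (-4 - 1))*(4*(1/8) - 7/(8/(-3))) = (-1 - 5)*(1/2 - 7/((-1/3*8))) = -6*(1/2 - 7/(-8/3)) = -6*(1/2 - 7*(-3/8)) = -6*(1/2 + 21/8) = -6*25/8 = -75/4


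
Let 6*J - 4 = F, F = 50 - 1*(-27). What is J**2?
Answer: 729/4 ≈ 182.25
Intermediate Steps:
F = 77 (F = 50 + 27 = 77)
J = 27/2 (J = 2/3 + (1/6)*77 = 2/3 + 77/6 = 27/2 ≈ 13.500)
J**2 = (27/2)**2 = 729/4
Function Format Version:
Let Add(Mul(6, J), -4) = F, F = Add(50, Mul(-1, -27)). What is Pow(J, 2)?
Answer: Rational(729, 4) ≈ 182.25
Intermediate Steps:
F = 77 (F = Add(50, 27) = 77)
J = Rational(27, 2) (J = Add(Rational(2, 3), Mul(Rational(1, 6), 77)) = Add(Rational(2, 3), Rational(77, 6)) = Rational(27, 2) ≈ 13.500)
Pow(J, 2) = Pow(Rational(27, 2), 2) = Rational(729, 4)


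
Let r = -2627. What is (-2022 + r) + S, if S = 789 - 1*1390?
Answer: -5250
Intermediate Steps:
S = -601 (S = 789 - 1390 = -601)
(-2022 + r) + S = (-2022 - 2627) - 601 = -4649 - 601 = -5250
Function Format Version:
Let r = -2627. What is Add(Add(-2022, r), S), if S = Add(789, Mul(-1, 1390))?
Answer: -5250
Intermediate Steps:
S = -601 (S = Add(789, -1390) = -601)
Add(Add(-2022, r), S) = Add(Add(-2022, -2627), -601) = Add(-4649, -601) = -5250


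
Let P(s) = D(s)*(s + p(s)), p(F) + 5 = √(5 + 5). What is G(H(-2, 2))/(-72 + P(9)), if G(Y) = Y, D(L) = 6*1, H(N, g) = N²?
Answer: -8/81 - √10/81 ≈ -0.13781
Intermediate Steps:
p(F) = -5 + √10 (p(F) = -5 + √(5 + 5) = -5 + √10)
D(L) = 6
P(s) = -30 + 6*s + 6*√10 (P(s) = 6*(s + (-5 + √10)) = 6*(-5 + s + √10) = -30 + 6*s + 6*√10)
G(H(-2, 2))/(-72 + P(9)) = (-2)²/(-72 + (-30 + 6*9 + 6*√10)) = 4/(-72 + (-30 + 54 + 6*√10)) = 4/(-72 + (24 + 6*√10)) = 4/(-48 + 6*√10)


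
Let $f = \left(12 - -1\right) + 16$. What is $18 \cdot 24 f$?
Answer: $12528$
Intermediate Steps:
$f = 29$ ($f = \left(12 + 1\right) + 16 = 13 + 16 = 29$)
$18 \cdot 24 f = 18 \cdot 24 \cdot 29 = 432 \cdot 29 = 12528$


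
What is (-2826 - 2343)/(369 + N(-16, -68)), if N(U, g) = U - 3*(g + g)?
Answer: -5169/761 ≈ -6.7924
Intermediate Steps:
N(U, g) = U - 6*g
(-2826 - 2343)/(369 + N(-16, -68)) = (-2826 - 2343)/(369 + (-16 - 6*(-68))) = -5169/(369 + (-16 + 408)) = -5169/(369 + 392) = -5169/761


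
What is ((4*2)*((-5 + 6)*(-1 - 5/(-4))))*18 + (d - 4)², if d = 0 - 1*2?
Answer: 72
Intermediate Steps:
d = -2 (d = 0 - 2 = -2)
((4*2)*((-5 + 6)*(-1 - 5/(-4))))*18 + (d - 4)² = ((4*2)*((-5 + 6)*(-1 - 5/(-4))))*18 + (-2 - 4)² = (8*(1*(-1 - 5*(-¼))))*18 + (-6)² = (8*(1*(-1 + 5/4)))*18 + 36 = (8*(1*(¼)))*18 + 36 = (8*(¼))*18 + 36 = 2*18 + 36 = 36 + 36 = 72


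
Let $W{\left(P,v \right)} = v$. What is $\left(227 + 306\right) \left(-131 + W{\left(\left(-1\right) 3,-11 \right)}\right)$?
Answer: $-75686$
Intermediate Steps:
$\left(227 + 306\right) \left(-131 + W{\left(\left(-1\right) 3,-11 \right)}\right) = \left(227 + 306\right) \left(-131 - 11\right) = 533 \left(-142\right) = -75686$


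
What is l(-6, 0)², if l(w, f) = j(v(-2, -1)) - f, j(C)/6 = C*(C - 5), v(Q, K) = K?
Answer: 1296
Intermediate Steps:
j(C) = 6*C*(-5 + C) (j(C) = 6*(C*(C - 5)) = 6*(C*(-5 + C)) = 6*C*(-5 + C))
l(w, f) = 36 - f (l(w, f) = 6*(-1)*(-5 - 1) - f = 6*(-1)*(-6) - f = 36 - f)
l(-6, 0)² = (36 - 1*0)² = (36 + 0)² = 36² = 1296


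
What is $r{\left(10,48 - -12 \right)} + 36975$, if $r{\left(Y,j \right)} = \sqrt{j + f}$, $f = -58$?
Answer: $36975 + \sqrt{2} \approx 36976.0$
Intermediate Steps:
$r{\left(Y,j \right)} = \sqrt{-58 + j}$ ($r{\left(Y,j \right)} = \sqrt{j - 58} = \sqrt{-58 + j}$)
$r{\left(10,48 - -12 \right)} + 36975 = \sqrt{-58 + \left(48 - -12\right)} + 36975 = \sqrt{-58 + \left(48 + 12\right)} + 36975 = \sqrt{-58 + 60} + 36975 = \sqrt{2} + 36975 = 36975 + \sqrt{2}$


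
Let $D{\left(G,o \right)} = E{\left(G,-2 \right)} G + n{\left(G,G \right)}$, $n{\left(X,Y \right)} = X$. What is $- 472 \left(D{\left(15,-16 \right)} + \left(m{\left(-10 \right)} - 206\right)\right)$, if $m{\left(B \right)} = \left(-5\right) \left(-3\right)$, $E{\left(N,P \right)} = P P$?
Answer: $54752$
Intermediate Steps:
$E{\left(N,P \right)} = P^{2}$
$D{\left(G,o \right)} = 5 G$ ($D{\left(G,o \right)} = \left(-2\right)^{2} G + G = 4 G + G = 5 G$)
$m{\left(B \right)} = 15$
$- 472 \left(D{\left(15,-16 \right)} + \left(m{\left(-10 \right)} - 206\right)\right) = - 472 \left(5 \cdot 15 + \left(15 - 206\right)\right) = - 472 \left(75 + \left(15 - 206\right)\right) = - 472 \left(75 - 191\right) = \left(-472\right) \left(-116\right) = 54752$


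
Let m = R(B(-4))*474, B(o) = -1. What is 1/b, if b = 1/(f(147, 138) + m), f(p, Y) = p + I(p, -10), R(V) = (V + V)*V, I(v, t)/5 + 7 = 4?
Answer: 1080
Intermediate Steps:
I(v, t) = -15 (I(v, t) = -35 + 5*4 = -35 + 20 = -15)
R(V) = 2*V² (R(V) = (2*V)*V = 2*V²)
f(p, Y) = -15 + p (f(p, Y) = p - 15 = -15 + p)
m = 948 (m = (2*(-1)²)*474 = (2*1)*474 = 2*474 = 948)
b = 1/1080 (b = 1/((-15 + 147) + 948) = 1/(132 + 948) = 1/1080 ≈ 0.00092593)
1/b = 1/(1/1080) = 1080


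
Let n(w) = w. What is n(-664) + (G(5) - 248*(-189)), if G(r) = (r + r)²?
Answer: 46308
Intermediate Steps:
G(r) = 4*r² (G(r) = (2*r)² = 4*r²)
n(-664) + (G(5) - 248*(-189)) = -664 + (4*5² - 248*(-189)) = -664 + (4*25 + 46872) = -664 + (100 + 46872) = -664 + 46972 = 46308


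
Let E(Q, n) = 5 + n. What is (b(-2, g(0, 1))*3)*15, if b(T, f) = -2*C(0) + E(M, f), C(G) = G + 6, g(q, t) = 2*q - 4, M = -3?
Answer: -495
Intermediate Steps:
g(q, t) = -4 + 2*q
C(G) = 6 + G
b(T, f) = -7 + f (b(T, f) = -2*(6 + 0) + (5 + f) = -2*6 + (5 + f) = -12 + (5 + f) = -7 + f)
(b(-2, g(0, 1))*3)*15 = ((-7 + (-4 + 2*0))*3)*15 = ((-7 + (-4 + 0))*3)*15 = ((-7 - 4)*3)*15 = -11*3*15 = -33*15 = -495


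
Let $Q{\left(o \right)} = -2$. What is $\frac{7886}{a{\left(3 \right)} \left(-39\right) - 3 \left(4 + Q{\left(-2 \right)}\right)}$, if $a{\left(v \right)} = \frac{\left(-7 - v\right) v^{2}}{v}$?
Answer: $\frac{3943}{582} \approx 6.7749$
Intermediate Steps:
$a{\left(v \right)} = v \left(-7 - v\right)$ ($a{\left(v \right)} = \frac{v^{2} \left(-7 - v\right)}{v} = v \left(-7 - v\right)$)
$\frac{7886}{a{\left(3 \right)} \left(-39\right) - 3 \left(4 + Q{\left(-2 \right)}\right)} = \frac{7886}{\left(-1\right) 3 \left(7 + 3\right) \left(-39\right) - 3 \left(4 - 2\right)} = \frac{7886}{\left(-1\right) 3 \cdot 10 \left(-39\right) - 6} = \frac{7886}{\left(-30\right) \left(-39\right) - 6} = \frac{7886}{1170 - 6} = \frac{7886}{1164} = 7886 \cdot \frac{1}{1164} = \frac{3943}{582}$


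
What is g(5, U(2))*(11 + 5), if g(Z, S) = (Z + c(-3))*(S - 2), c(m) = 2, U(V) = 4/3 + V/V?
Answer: 112/3 ≈ 37.333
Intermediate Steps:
U(V) = 7/3 (U(V) = 4*(⅓) + 1 = 4/3 + 1 = 7/3)
g(Z, S) = (-2 + S)*(2 + Z) (g(Z, S) = (Z + 2)*(S - 2) = (2 + Z)*(-2 + S) = (-2 + S)*(2 + Z))
g(5, U(2))*(11 + 5) = (-4 - 2*5 + 2*(7/3) + (7/3)*5)*(11 + 5) = (-4 - 10 + 14/3 + 35/3)*16 = (7/3)*16 = 112/3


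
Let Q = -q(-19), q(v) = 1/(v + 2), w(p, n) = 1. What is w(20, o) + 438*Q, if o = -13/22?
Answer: 455/17 ≈ 26.765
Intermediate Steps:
o = -13/22 (o = -13*1/22 = -13/22 ≈ -0.59091)
q(v) = 1/(2 + v)
Q = 1/17 (Q = -1/(2 - 19) = -1/(-17) = -1*(-1/17) = 1/17 ≈ 0.058824)
w(20, o) + 438*Q = 1 + 438*(1/17) = 1 + 438/17 = 455/17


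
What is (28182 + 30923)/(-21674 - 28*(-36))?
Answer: -59105/20666 ≈ -2.8600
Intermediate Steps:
(28182 + 30923)/(-21674 - 28*(-36)) = 59105/(-21674 + 1008) = 59105/(-20666) = 59105*(-1/20666) = -59105/20666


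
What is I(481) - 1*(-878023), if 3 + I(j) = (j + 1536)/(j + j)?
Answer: 844657257/962 ≈ 8.7802e+5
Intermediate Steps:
I(j) = -3 + (1536 + j)/(2*j) (I(j) = -3 + (j + 1536)/(j + j) = -3 + (1536 + j)/((2*j)) = -3 + (1536 + j)*(1/(2*j)) = -3 + (1536 + j)/(2*j))
I(481) - 1*(-878023) = (-5/2 + 768/481) - 1*(-878023) = (-5/2 + 768*(1/481)) + 878023 = (-5/2 + 768/481) + 878023 = -869/962 + 878023 = 844657257/962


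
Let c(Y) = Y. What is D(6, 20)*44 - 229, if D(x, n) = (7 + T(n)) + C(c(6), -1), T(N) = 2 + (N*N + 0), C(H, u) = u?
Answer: 17723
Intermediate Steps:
T(N) = 2 + N**2 (T(N) = 2 + (N**2 + 0) = 2 + N**2)
D(x, n) = 8 + n**2 (D(x, n) = (7 + (2 + n**2)) - 1 = (9 + n**2) - 1 = 8 + n**2)
D(6, 20)*44 - 229 = (8 + 20**2)*44 - 229 = (8 + 400)*44 - 229 = 408*44 - 229 = 17952 - 229 = 17723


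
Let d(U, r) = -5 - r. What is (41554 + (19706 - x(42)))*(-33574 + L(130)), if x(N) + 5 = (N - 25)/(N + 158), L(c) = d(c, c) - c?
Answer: -414628691737/200 ≈ -2.0731e+9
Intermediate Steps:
L(c) = -5 - 2*c (L(c) = (-5 - c) - c = -5 - 2*c)
x(N) = -5 + (-25 + N)/(158 + N) (x(N) = -5 + (N - 25)/(N + 158) = -5 + (-25 + N)/(158 + N))
(41554 + (19706 - x(42)))*(-33574 + L(130)) = (41554 + (19706 - (-815 - 4*42)/(158 + 42)))*(-33574 + (-5 - 2*130)) = (41554 + (19706 - (-815 - 168)/200))*(-33574 + (-5 - 260)) = (41554 + (19706 - (-983)/200))*(-33574 - 265) = (41554 + (19706 - 1*(-983/200)))*(-33839) = (41554 + (19706 + 983/200))*(-33839) = (41554 + 3942183/200)*(-33839) = (12252983/200)*(-33839) = -414628691737/200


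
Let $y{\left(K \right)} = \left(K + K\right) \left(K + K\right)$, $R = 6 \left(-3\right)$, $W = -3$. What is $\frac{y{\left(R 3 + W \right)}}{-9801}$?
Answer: $- \frac{1444}{1089} \approx -1.326$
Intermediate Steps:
$R = -18$
$y{\left(K \right)} = 4 K^{2}$ ($y{\left(K \right)} = 2 K 2 K = 4 K^{2}$)
$\frac{y{\left(R 3 + W \right)}}{-9801} = \frac{4 \left(\left(-18\right) 3 - 3\right)^{2}}{-9801} = 4 \left(-54 - 3\right)^{2} \left(- \frac{1}{9801}\right) = 4 \left(-57\right)^{2} \left(- \frac{1}{9801}\right) = 4 \cdot 3249 \left(- \frac{1}{9801}\right) = 12996 \left(- \frac{1}{9801}\right) = - \frac{1444}{1089}$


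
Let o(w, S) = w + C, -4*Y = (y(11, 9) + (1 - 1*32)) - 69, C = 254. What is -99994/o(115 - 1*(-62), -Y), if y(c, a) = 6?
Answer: -99994/431 ≈ -232.00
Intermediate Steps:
Y = 47/2 (Y = -((6 + (1 - 1*32)) - 69)/4 = -((6 + (1 - 32)) - 69)/4 = -((6 - 31) - 69)/4 = -(-25 - 69)/4 = -¼*(-94) = 47/2 ≈ 23.500)
o(w, S) = 254 + w (o(w, S) = w + 254 = 254 + w)
-99994/o(115 - 1*(-62), -Y) = -99994/(254 + (115 - 1*(-62))) = -99994/(254 + (115 + 62)) = -99994/(254 + 177) = -99994/431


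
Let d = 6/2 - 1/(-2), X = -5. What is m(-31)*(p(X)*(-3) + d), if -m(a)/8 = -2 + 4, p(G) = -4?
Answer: -248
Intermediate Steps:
m(a) = -16 (m(a) = -8*(-2 + 4) = -8*2 = -16)
d = 7/2 (d = 6*(½) - 1*(-½) = 3 + ½ = 7/2 ≈ 3.5000)
m(-31)*(p(X)*(-3) + d) = -16*(-4*(-3) + 7/2) = -16*(12 + 7/2) = -16*31/2 = -248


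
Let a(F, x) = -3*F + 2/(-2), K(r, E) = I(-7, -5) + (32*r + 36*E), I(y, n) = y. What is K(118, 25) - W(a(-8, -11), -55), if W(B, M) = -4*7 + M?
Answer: 4752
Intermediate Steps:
K(r, E) = -7 + 32*r + 36*E (K(r, E) = -7 + (32*r + 36*E) = -7 + 32*r + 36*E)
a(F, x) = -1 - 3*F (a(F, x) = -3*F + 2*(-1/2) = -3*F - 1 = -1 - 3*F)
W(B, M) = -28 + M
K(118, 25) - W(a(-8, -11), -55) = (-7 + 32*118 + 36*25) - (-28 - 55) = (-7 + 3776 + 900) - 1*(-83) = 4669 + 83 = 4752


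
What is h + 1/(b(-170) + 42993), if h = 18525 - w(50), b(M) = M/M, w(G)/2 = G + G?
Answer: 787865051/42994 ≈ 18325.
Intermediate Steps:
w(G) = 4*G (w(G) = 2*(G + G) = 2*(2*G) = 4*G)
b(M) = 1
h = 18325 (h = 18525 - 4*50 = 18525 - 1*200 = 18525 - 200 = 18325)
h + 1/(b(-170) + 42993) = 18325 + 1/(1 + 42993) = 18325 + 1/42994 = 787865051/42994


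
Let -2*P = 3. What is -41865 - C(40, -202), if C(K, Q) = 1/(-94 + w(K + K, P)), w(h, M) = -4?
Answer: -4102769/98 ≈ -41865.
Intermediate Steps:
P = -3/2 (P = -½*3 = -3/2 ≈ -1.5000)
C(K, Q) = -1/98 (C(K, Q) = 1/(-94 - 4) = 1/(-98) = -1/98)
-41865 - C(40, -202) = -41865 - 1*(-1/98) = -41865 + 1/98 = -4102769/98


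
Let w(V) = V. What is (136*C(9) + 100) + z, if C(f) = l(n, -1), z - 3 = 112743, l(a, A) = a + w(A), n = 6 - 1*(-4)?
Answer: 114070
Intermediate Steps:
n = 10 (n = 6 + 4 = 10)
l(a, A) = A + a (l(a, A) = a + A = A + a)
z = 112746 (z = 3 + 112743 = 112746)
C(f) = 9 (C(f) = -1 + 10 = 9)
(136*C(9) + 100) + z = (136*9 + 100) + 112746 = (1224 + 100) + 112746 = 1324 + 112746 = 114070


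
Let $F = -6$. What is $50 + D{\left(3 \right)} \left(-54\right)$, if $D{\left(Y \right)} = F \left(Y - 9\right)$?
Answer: $-1894$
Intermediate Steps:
$D{\left(Y \right)} = 54 - 6 Y$ ($D{\left(Y \right)} = - 6 \left(Y - 9\right) = - 6 \left(-9 + Y\right) = 54 - 6 Y$)
$50 + D{\left(3 \right)} \left(-54\right) = 50 + \left(54 - 18\right) \left(-54\right) = 50 + 36 \left(-54\right) = 50 - 1944 = -1894$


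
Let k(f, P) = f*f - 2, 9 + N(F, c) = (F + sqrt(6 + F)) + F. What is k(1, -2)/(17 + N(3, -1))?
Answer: -1/17 ≈ -0.058824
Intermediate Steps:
N(F, c) = -9 + sqrt(6 + F) + 2*F (N(F, c) = -9 + ((F + sqrt(6 + F)) + F) = -9 + (sqrt(6 + F) + 2*F) = -9 + sqrt(6 + F) + 2*F)
k(f, P) = -2 + f**2 (k(f, P) = f**2 - 2 = -2 + f**2)
k(1, -2)/(17 + N(3, -1)) = (-2 + 1**2)/(17 + (-9 + sqrt(6 + 3) + 2*3)) = (-2 + 1)/(17 + (-9 + sqrt(9) + 6)) = -1/(17 + (-9 + 3 + 6)) = -1/(17 + 0) = -1/17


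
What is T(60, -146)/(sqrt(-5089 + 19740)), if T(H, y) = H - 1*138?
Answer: -6*sqrt(299)/161 ≈ -0.64441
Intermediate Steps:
T(H, y) = -138 + H (T(H, y) = H - 138 = -138 + H)
T(60, -146)/(sqrt(-5089 + 19740)) = (-138 + 60)/(sqrt(-5089 + 19740)) = -78*sqrt(299)/2093 = -6*sqrt(299)/161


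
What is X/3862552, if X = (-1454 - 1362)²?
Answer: 991232/482819 ≈ 2.0530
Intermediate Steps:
X = 7929856 (X = (-2816)² = 7929856)
X/3862552 = 7929856/3862552 = 7929856*(1/3862552) = 991232/482819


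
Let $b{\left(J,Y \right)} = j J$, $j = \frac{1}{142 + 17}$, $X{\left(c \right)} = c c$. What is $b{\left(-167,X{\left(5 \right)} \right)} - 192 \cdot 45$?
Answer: $- \frac{1373927}{159} \approx -8641.0$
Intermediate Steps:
$X{\left(c \right)} = c^{2}$
$j = \frac{1}{159} \approx 0.0062893$
$b{\left(J,Y \right)} = \frac{J}{159}$
$b{\left(-167,X{\left(5 \right)} \right)} - 192 \cdot 45 = \frac{1}{159} \left(-167\right) - 192 \cdot 45 = - \frac{167}{159} - 8640 = - \frac{1373927}{159}$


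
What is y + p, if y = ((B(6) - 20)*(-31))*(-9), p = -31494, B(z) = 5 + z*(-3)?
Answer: -40701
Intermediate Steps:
B(z) = 5 - 3*z
y = -9207 (y = (((5 - 3*6) - 20)*(-31))*(-9) = (((5 - 18) - 20)*(-31))*(-9) = ((-13 - 20)*(-31))*(-9) = -33*(-31)*(-9) = 1023*(-9) = -9207)
y + p = -9207 - 31494 = -40701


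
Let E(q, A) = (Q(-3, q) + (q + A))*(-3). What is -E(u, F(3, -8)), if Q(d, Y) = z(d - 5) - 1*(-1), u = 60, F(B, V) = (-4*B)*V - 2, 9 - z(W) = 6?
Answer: 474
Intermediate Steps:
z(W) = 3 (z(W) = 9 - 1*6 = 9 - 6 = 3)
F(B, V) = -2 - 4*B*V (F(B, V) = -4*B*V - 2 = -2 - 4*B*V)
Q(d, Y) = 4 (Q(d, Y) = 3 - 1*(-1) = 3 + 1 = 4)
E(q, A) = -12 - 3*A - 3*q (E(q, A) = (4 + (q + A))*(-3) = (4 + (A + q))*(-3) = (4 + A + q)*(-3) = -12 - 3*A - 3*q)
-E(u, F(3, -8)) = -(-12 - 3*(-2 - 4*3*(-8)) - 3*60) = -(-12 - 3*(-2 + 96) - 180) = -(-12 - 3*94 - 180) = -(-12 - 282 - 180) = -1*(-474) = 474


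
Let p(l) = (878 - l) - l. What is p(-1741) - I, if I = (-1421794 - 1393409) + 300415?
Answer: 2519148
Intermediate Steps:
I = -2514788 (I = -2815203 + 300415 = -2514788)
p(l) = 878 - 2*l
p(-1741) - I = (878 - 2*(-1741)) - 1*(-2514788) = (878 + 3482) + 2514788 = 4360 + 2514788 = 2519148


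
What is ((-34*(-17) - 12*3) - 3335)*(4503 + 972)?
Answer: -15291675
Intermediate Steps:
((-34*(-17) - 12*3) - 3335)*(4503 + 972) = ((578 - 36) - 3335)*5475 = (542 - 3335)*5475 = -2793*5475 = -15291675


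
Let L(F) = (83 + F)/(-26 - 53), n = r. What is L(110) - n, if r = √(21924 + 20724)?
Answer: -193/79 - 2*√10662 ≈ -208.96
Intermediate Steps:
r = 2*√10662 (r = √42648 = 2*√10662 ≈ 206.51)
n = 2*√10662 ≈ 206.51
L(F) = -83/79 - F/79 (L(F) = (83 + F)/(-79) = (83 + F)*(-1/79) = -83/79 - F/79)
L(110) - n = (-83/79 - 1/79*110) - 2*√10662 = (-83/79 - 110/79) - 2*√10662 = -193/79 - 2*√10662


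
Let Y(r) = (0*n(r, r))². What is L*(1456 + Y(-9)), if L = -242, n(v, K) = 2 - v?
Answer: -352352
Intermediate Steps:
Y(r) = 0 (Y(r) = (0*(2 - r))² = 0² = 0)
L*(1456 + Y(-9)) = -242*(1456 + 0) = -242*1456 = -352352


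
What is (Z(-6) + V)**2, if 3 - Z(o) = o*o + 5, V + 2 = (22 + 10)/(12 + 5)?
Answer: 419904/289 ≈ 1453.0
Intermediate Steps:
V = -2/17 (V = -2 + (22 + 10)/(12 + 5) = -2 + 32/17 = -2/17 ≈ -0.11765)
Z(o) = -2 - o**2 (Z(o) = 3 - (o*o + 5) = 3 - (o**2 + 5) = 3 - (5 + o**2) = 3 + (-5 - o**2) = -2 - o**2)
(Z(-6) + V)**2 = ((-2 - 1*(-6)**2) - 2/17)**2 = ((-2 - 1*36) - 2/17)**2 = ((-2 - 36) - 2/17)**2 = (-38 - 2/17)**2 = (-648/17)**2 = 419904/289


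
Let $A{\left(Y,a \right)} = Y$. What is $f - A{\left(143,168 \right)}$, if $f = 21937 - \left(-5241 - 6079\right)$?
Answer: $33114$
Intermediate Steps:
$f = 33257$ ($f = 21937 - -11320 = 21937 + 11320 = 33257$)
$f - A{\left(143,168 \right)} = 33257 - 143 = 33114$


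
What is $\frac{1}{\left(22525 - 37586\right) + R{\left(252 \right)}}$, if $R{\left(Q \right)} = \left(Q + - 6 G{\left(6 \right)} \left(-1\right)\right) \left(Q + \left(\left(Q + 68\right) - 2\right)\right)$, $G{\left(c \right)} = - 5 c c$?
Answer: $- \frac{1}{487021} \approx -2.0533 \cdot 10^{-6}$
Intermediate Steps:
$G{\left(c \right)} = - 5 c^{2}$
$R{\left(Q \right)} = \left(-1080 + Q\right) \left(66 + 2 Q\right)$ ($R{\left(Q \right)} = \left(Q + - 6 \left(- 5 \cdot 6^{2}\right) \left(-1\right)\right) \left(Q + \left(\left(Q + 68\right) - 2\right)\right) = \left(Q + - 6 \left(\left(-5\right) 36\right) \left(-1\right)\right) \left(Q + \left(\left(68 + Q\right) - 2\right)\right) = \left(Q + \left(-6\right) \left(-180\right) \left(-1\right)\right) \left(Q + \left(66 + Q\right)\right) = \left(Q + 1080 \left(-1\right)\right) \left(66 + 2 Q\right) = \left(Q - 1080\right) \left(66 + 2 Q\right) = \left(-1080 + Q\right) \left(66 + 2 Q\right)$)
$\frac{1}{\left(22525 - 37586\right) + R{\left(252 \right)}} = \frac{1}{\left(22525 - 37586\right) - \left(598968 - 127008\right)} = \frac{1}{\left(22525 - 37586\right) - 471960} = \frac{1}{-15061 - 471960} = \frac{1}{-487021} = - \frac{1}{487021}$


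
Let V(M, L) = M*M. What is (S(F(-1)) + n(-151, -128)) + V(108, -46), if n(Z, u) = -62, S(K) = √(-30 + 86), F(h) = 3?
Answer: 11602 + 2*√14 ≈ 11609.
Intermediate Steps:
V(M, L) = M²
S(K) = 2*√14 (S(K) = √56 = 2*√14)
(S(F(-1)) + n(-151, -128)) + V(108, -46) = (2*√14 - 62) + 108² = (-62 + 2*√14) + 11664 = 11602 + 2*√14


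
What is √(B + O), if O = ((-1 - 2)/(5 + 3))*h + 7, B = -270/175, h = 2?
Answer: √23065/70 ≈ 2.1696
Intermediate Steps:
B = -54/35 (B = -270*1/175 = -54/35 ≈ -1.5429)
O = 25/4 (O = ((-1 - 2)/(5 + 3))*2 + 7 = -3/8*2 + 7 = -¾ + 7 = 25/4 ≈ 6.2500)
√(B + O) = √(-54/35 + 25/4) = √(659/140) = √23065/70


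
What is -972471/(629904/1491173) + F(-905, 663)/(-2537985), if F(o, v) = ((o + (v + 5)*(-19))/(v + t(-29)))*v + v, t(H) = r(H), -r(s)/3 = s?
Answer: -153349547589946490117/66611954310000 ≈ -2.3021e+6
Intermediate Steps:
r(s) = -3*s
t(H) = -3*H
F(o, v) = v + v*(-95 + o - 19*v)/(87 + v) (F(o, v) = ((o + (v + 5)*(-19))/(v - 3*(-29)))*v + v = ((o + (5 + v)*(-19))/(v + 87))*v + v = ((o + (-95 - 19*v))/(87 + v))*v + v = ((-95 + o - 19*v)/(87 + v))*v + v = v*(-95 + o - 19*v)/(87 + v) + v = v + v*(-95 + o - 19*v)/(87 + v))
-972471/(629904/1491173) + F(-905, 663)/(-2537985) = -972471/(629904/1491173) + (663*(-8 - 905 - 18*663)/(87 + 663))/(-2537985) = -972471/(629904*(1/1491173)) + (663*(-8 - 905 - 11934)/750)*(-1/2537985) = -972471/629904/1491173 + (663*(1/750)*(-12847))*(-1/2537985) = -972471*1491173/629904 - 2839187/250*(-1/2537985) = -483374166161/209968 + 2839187/634496250 = -153349547589946490117/66611954310000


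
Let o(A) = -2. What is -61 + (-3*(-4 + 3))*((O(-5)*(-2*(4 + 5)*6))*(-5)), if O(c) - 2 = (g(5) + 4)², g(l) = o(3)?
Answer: 9659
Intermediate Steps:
g(l) = -2
O(c) = 6 (O(c) = 2 + (-2 + 4)² = 2 + 2² = 2 + 4 = 6)
-61 + (-3*(-4 + 3))*((O(-5)*(-2*(4 + 5)*6))*(-5)) = -61 + (-3*(-4 + 3))*((6*(-2*(4 + 5)*6))*(-5)) = -61 + (-3*(-1))*((6*(-18*6))*(-5)) = -61 + 3*((6*(-2*54))*(-5)) = -61 + 3*((6*(-108))*(-5)) = -61 + 3*(-648*(-5)) = -61 + 3*3240 = -61 + 9720 = 9659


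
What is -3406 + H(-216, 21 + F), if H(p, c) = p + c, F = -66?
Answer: -3667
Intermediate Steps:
H(p, c) = c + p
-3406 + H(-216, 21 + F) = -3406 + ((21 - 66) - 216) = -3406 + (-45 - 216) = -3406 - 261 = -3667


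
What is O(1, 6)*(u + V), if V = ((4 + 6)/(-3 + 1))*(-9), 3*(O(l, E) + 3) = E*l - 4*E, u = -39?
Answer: -54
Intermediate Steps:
O(l, E) = -3 - 4*E/3 + E*l/3 (O(l, E) = -3 + (E*l - 4*E)/3 = -3 + (-4*E + E*l)/3 = -3 + (-4*E/3 + E*l/3) = -3 - 4*E/3 + E*l/3)
V = 45 (V = (10/(-2))*(-9) = (10*(-½))*(-9) = -5*(-9) = 45)
O(1, 6)*(u + V) = (-3 - 4/3*6 + (⅓)*6*1)*(-39 + 45) = (-3 - 8 + 2)*6 = -9*6 = -54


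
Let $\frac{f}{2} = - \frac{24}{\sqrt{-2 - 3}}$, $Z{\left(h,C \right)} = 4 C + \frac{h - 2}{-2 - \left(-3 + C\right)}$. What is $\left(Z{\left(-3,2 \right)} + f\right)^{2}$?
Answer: $- \frac{1459}{5} + \frac{1248 i \sqrt{5}}{5} \approx -291.8 + 558.12 i$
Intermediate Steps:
$Z{\left(h,C \right)} = 4 C + \frac{-2 + h}{1 - C}$
$f = \frac{48 i \sqrt{5}}{5}$ ($f = 2 \left(- \frac{24}{\sqrt{-2 - 3}}\right) = 2 \left(- \frac{24}{\sqrt{-5}}\right) = 2 \left(- \frac{24}{i \sqrt{5}}\right) = 2 \left(- 24 \left(- \frac{i \sqrt{5}}{5}\right)\right) = 2 \frac{24 i \sqrt{5}}{5} = \frac{48 i \sqrt{5}}{5} \approx 21.466 i$)
$\left(Z{\left(-3,2 \right)} + f\right)^{2} = \left(\frac{2 - -3 - 8 + 4 \cdot 2^{2}}{-1 + 2} + \frac{48 i \sqrt{5}}{5}\right)^{2} = \left(\frac{2 + 3 - 8 + 4 \cdot 4}{1} + \frac{48 i \sqrt{5}}{5}\right)^{2} = \left(1 \left(2 + 3 - 8 + 16\right) + \frac{48 i \sqrt{5}}{5}\right)^{2} = \left(1 \cdot 13 + \frac{48 i \sqrt{5}}{5}\right)^{2} = \left(13 + \frac{48 i \sqrt{5}}{5}\right)^{2}$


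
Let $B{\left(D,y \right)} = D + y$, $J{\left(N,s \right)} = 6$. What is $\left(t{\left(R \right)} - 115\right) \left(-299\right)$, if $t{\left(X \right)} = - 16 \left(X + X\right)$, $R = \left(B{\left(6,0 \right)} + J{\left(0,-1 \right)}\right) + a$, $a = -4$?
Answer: $110929$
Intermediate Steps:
$R = 8$ ($R = \left(\left(6 + 0\right) + 6\right) - 4 = \left(6 + 6\right) - 4 = 12 - 4 = 8$)
$t{\left(X \right)} = - 32 X$ ($t{\left(X \right)} = - 16 \cdot 2 X = - 32 X$)
$\left(t{\left(R \right)} - 115\right) \left(-299\right) = \left(\left(-32\right) 8 - 115\right) \left(-299\right) = \left(-256 - 115\right) \left(-299\right) = \left(-371\right) \left(-299\right) = 110929$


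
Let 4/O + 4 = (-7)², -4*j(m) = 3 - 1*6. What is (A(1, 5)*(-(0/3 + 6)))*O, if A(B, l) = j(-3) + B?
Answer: -14/15 ≈ -0.93333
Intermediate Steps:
j(m) = ¾ (j(m) = -(3 - 1*6)/4 = -(3 - 6)/4 = -¼*(-3) = ¾)
O = 4/45 (O = 4/(-4 + (-7)²) = 4/(-4 + 49) = 4/45 ≈ 0.088889)
A(B, l) = ¾ + B
(A(1, 5)*(-(0/3 + 6)))*O = ((¾ + 1)*(-(0/3 + 6)))*(4/45) = (7*(-(0*(⅓) + 6))/4)*(4/45) = (7*(-(0 + 6))/4)*(4/45) = (7*(-1*6)/4)*(4/45) = ((7/4)*(-6))*(4/45) = -21/2*4/45 = -14/15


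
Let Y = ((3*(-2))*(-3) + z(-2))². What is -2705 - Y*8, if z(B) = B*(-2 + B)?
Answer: -8113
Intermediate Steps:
Y = 676 (Y = ((3*(-2))*(-3) - 2*(-2 - 2))² = (-6*(-3) - 2*(-4))² = (18 + 8)² = 26² = 676)
-2705 - Y*8 = -2705 - 676*8 = -2705 - 1*5408 = -2705 - 5408 = -8113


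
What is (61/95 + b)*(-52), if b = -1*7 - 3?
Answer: 46228/95 ≈ 486.61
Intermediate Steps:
b = -10 (b = -7 - 3 = -10)
(61/95 + b)*(-52) = (61/95 - 10)*(-52) = -889/95*(-52) = 46228/95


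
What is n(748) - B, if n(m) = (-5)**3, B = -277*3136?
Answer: 868547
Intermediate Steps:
B = -868672
n(m) = -125
n(748) - B = -125 - 1*(-868672) = -125 + 868672 = 868547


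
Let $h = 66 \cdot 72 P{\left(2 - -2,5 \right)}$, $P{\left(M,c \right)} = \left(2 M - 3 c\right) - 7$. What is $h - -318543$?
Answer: $252015$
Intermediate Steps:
$P{\left(M,c \right)} = -7 - 3 c + 2 M$ ($P{\left(M,c \right)} = \left(- 3 c + 2 M\right) - 7 = -7 - 3 c + 2 M$)
$h = -66528$ ($h = 66 \cdot 72 \left(-7 - 15 + 2 \left(2 - -2\right)\right) = 4752 \left(-7 - 15 + 2 \left(2 + 2\right)\right) = 4752 \left(-7 - 15 + 2 \cdot 4\right) = 4752 \left(-7 - 15 + 8\right) = 4752 \left(-14\right) = -66528$)
$h - -318543 = -66528 - -318543 = -66528 + 318543 = 252015$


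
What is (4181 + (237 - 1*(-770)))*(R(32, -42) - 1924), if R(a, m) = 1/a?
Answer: -79852399/8 ≈ -9.9816e+6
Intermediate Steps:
(4181 + (237 - 1*(-770)))*(R(32, -42) - 1924) = (4181 + (237 - 1*(-770)))*(1/32 - 1924) = (4181 + (237 + 770))*(1/32 - 1924) = (4181 + 1007)*(-61567/32) = 5188*(-61567/32) = -79852399/8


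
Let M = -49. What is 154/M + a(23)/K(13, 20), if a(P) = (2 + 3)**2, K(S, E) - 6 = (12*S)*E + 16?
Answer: -68949/21994 ≈ -3.1349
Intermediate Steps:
K(S, E) = 22 + 12*E*S (K(S, E) = 6 + ((12*S)*E + 16) = 6 + (12*E*S + 16) = 6 + (16 + 12*E*S) = 22 + 12*E*S)
a(P) = 25 (a(P) = 5**2 = 25)
154/M + a(23)/K(13, 20) = 154/(-49) + 25/(22 + 12*20*13) = 154*(-1/49) + 25/(22 + 3120) = -22/7 + 25/3142 = -68949/21994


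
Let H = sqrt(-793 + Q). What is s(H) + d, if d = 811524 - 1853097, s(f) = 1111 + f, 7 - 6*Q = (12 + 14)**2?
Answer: -1040462 + 3*I*sqrt(402)/2 ≈ -1.0405e+6 + 30.075*I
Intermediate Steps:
Q = -223/2 (Q = 7/6 - (12 + 14)**2/6 = 7/6 - 1/6*26**2 = 7/6 - 1/6*676 = 7/6 - 338/3 = -223/2 ≈ -111.50)
H = 3*I*sqrt(402)/2 (H = sqrt(-793 - 223/2) = sqrt(-1809/2) = 3*I*sqrt(402)/2 ≈ 30.075*I)
d = -1041573
s(H) + d = (1111 + 3*I*sqrt(402)/2) - 1041573 = -1040462 + 3*I*sqrt(402)/2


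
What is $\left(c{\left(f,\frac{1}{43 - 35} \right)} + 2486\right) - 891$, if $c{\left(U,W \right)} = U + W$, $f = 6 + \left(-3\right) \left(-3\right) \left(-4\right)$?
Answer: $\frac{12521}{8} \approx 1565.1$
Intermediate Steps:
$f = -30$ ($f = 6 + 9 \left(-4\right) = 6 - 36 = -30$)
$\left(c{\left(f,\frac{1}{43 - 35} \right)} + 2486\right) - 891 = \left(\left(-30 + \frac{1}{43 - 35}\right) + 2486\right) - 891 = \left(\left(-30 + \frac{1}{8}\right) + 2486\right) - 891 = \left(- \frac{239}{8} + 2486\right) - 891 = \frac{19649}{8} - 891 = \frac{12521}{8}$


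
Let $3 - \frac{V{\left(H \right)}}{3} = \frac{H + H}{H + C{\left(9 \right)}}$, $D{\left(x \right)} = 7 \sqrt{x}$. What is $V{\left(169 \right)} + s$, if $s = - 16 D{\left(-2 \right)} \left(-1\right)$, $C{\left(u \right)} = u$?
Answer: $\frac{294}{89} + 112 i \sqrt{2} \approx 3.3034 + 158.39 i$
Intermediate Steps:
$V{\left(H \right)} = 9 - \frac{6 H}{9 + H}$ ($V{\left(H \right)} = 9 - 3 \frac{H + H}{H + 9} = 9 - 3 \frac{2 H}{9 + H} = 9 - \frac{6 H}{9 + H}$)
$s = 112 i \sqrt{2}$ ($s = - 16 \cdot 7 \sqrt{-2} \left(-1\right) = - 16 \cdot 7 i \sqrt{2} \left(-1\right) = - 112 i \sqrt{2} \left(-1\right) = 112 i \sqrt{2} \approx 158.39 i$)
$V{\left(169 \right)} + s = \frac{3 \left(27 + 169\right)}{9 + 169} + 112 i \sqrt{2} = 3 \cdot \frac{1}{178} \cdot 196 + 112 i \sqrt{2} = \frac{294}{89} + 112 i \sqrt{2}$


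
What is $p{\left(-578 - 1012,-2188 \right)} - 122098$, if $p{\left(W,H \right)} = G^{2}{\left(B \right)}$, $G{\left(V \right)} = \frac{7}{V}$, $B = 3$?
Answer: $- \frac{1098833}{9} \approx -1.2209 \cdot 10^{5}$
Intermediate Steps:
$p{\left(W,H \right)} = \frac{49}{9}$ ($p{\left(W,H \right)} = \left(\frac{7}{3}\right)^{2} = \frac{49}{9}$)
$p{\left(-578 - 1012,-2188 \right)} - 122098 = \frac{49}{9} - 122098 = - \frac{1098833}{9}$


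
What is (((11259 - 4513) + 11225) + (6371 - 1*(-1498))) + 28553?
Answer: 54393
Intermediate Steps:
(((11259 - 4513) + 11225) + (6371 - 1*(-1498))) + 28553 = ((6746 + 11225) + (6371 + 1498)) + 28553 = (17971 + 7869) + 28553 = 25840 + 28553 = 54393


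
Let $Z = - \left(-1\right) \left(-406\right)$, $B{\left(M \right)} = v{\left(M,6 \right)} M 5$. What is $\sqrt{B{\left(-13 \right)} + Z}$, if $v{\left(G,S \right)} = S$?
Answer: $2 i \sqrt{199} \approx 28.213 i$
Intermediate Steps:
$B{\left(M \right)} = 30 M$ ($B{\left(M \right)} = 6 M 5 = 30 M$)
$Z = -406$ ($Z = \left(-1\right) 406 = -406$)
$\sqrt{B{\left(-13 \right)} + Z} = \sqrt{30 \left(-13\right) - 406} = \sqrt{-390 - 406} = \sqrt{-796} = 2 i \sqrt{199}$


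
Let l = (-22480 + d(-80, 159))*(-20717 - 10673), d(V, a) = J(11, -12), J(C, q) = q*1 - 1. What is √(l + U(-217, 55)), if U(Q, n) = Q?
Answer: √706055053 ≈ 26572.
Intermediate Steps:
J(C, q) = -1 + q (J(C, q) = q - 1 = -1 + q)
d(V, a) = -13 (d(V, a) = -1 - 12 = -13)
l = 706055270 (l = (-22480 - 13)*(-20717 - 10673) = -22493*(-31390) = 706055270)
√(l + U(-217, 55)) = √(706055270 - 217) = √706055053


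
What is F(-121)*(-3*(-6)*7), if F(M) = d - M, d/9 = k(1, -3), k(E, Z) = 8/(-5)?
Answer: 67158/5 ≈ 13432.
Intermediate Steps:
k(E, Z) = -8/5 (k(E, Z) = 8*(-⅕) = -8/5)
d = -72/5 (d = 9*(-8/5) = -72/5 ≈ -14.400)
F(M) = -72/5 - M
F(-121)*(-3*(-6)*7) = (-72/5 - 1*(-121))*(-3*(-6)*7) = (-72/5 + 121)*(18*7) = (533/5)*126 = 67158/5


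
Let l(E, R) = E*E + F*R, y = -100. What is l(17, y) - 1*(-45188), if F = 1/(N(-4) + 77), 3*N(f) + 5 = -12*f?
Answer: 6230199/137 ≈ 45476.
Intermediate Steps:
N(f) = -5/3 - 4*f (N(f) = -5/3 + (-12*f)/3 = -5/3 - 4*f)
F = 3/274 (F = 1/((-5/3 - 4*(-4)) + 77) = 1/((-5/3 + 16) + 77) = 1/(43/3 + 77) = 1/(274/3) = 3/274 ≈ 0.010949)
l(E, R) = E² + 3*R/274 (l(E, R) = E*E + 3*R/274 = E² + 3*R/274)
l(17, y) - 1*(-45188) = (17² + (3/274)*(-100)) - 1*(-45188) = (289 - 150/137) + 45188 = 39443/137 + 45188 = 6230199/137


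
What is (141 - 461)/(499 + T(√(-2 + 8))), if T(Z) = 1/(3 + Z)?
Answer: -240000/374999 - 160*√6/374999 ≈ -0.64105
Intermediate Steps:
(141 - 461)/(499 + T(√(-2 + 8))) = (141 - 461)/(499 + 1/(3 + √(-2 + 8))) = -320/(499 + 1/(3 + √6))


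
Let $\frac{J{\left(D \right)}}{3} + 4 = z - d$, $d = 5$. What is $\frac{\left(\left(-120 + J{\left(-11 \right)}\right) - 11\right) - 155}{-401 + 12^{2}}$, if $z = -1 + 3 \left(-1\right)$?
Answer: $\frac{325}{257} \approx 1.2646$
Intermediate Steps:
$z = -4$ ($z = -1 - 3 = -4$)
$J{\left(D \right)} = -39$ ($J{\left(D \right)} = -12 + 3 \left(-4 - 5\right) = -12 + 3 \left(-9\right) = -12 - 27 = -39$)
$\frac{\left(\left(-120 + J{\left(-11 \right)}\right) - 11\right) - 155}{-401 + 12^{2}} = \frac{\left(\left(-120 - 39\right) - 11\right) - 155}{-401 + 12^{2}} = \frac{\left(-159 - 11\right) - 155}{-401 + 144} = \frac{-170 - 155}{-257} = \left(-325\right) \left(- \frac{1}{257}\right) = \frac{325}{257}$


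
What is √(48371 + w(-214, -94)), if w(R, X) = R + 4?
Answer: √48161 ≈ 219.46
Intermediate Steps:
w(R, X) = 4 + R
√(48371 + w(-214, -94)) = √(48371 + (4 - 214)) = √(48371 - 210) = √48161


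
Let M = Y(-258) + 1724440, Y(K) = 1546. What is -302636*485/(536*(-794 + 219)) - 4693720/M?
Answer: 6297274063939/13298722130 ≈ 473.52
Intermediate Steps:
M = 1725986 (M = 1546 + 1724440 = 1725986)
-302636*485/(536*(-794 + 219)) - 4693720/M = -302636*485/(536*(-794 + 219)) - 4693720/1725986 = -302636/((536*(1/485))*(-575)) - 4693720*1/1725986 = -302636/((536/485)*(-575)) - 2346860/862993 = -302636/(-61640/97) - 2346860/862993 = -302636*(-97/61640) - 2346860/862993 = 7338923/15410 - 2346860/862993 = 6297274063939/13298722130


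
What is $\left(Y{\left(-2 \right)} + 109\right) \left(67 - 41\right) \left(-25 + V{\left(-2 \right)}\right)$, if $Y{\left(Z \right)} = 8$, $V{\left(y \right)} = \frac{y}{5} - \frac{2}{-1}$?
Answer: $- \frac{355914}{5} \approx -71183.0$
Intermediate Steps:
$V{\left(y \right)} = 2 + \frac{y}{5}$ ($V{\left(y \right)} = y \frac{1}{5} - -2 = \frac{y}{5} + 2 = 2 + \frac{y}{5}$)
$\left(Y{\left(-2 \right)} + 109\right) \left(67 - 41\right) \left(-25 + V{\left(-2 \right)}\right) = \left(8 + 109\right) \left(67 - 41\right) \left(-25 + \left(2 + \frac{1}{5} \left(-2\right)\right)\right) = 117 \cdot 26 \left(-25 + \left(2 - \frac{2}{5}\right)\right) = 117 \cdot 26 \left(-25 + \frac{8}{5}\right) = 117 \cdot 26 \left(- \frac{117}{5}\right) = 117 \left(- \frac{3042}{5}\right) = - \frac{355914}{5}$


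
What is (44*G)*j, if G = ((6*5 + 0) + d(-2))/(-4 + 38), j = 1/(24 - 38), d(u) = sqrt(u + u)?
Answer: -330/119 - 22*I/119 ≈ -2.7731 - 0.18487*I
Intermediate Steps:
d(u) = sqrt(2)*sqrt(u) (d(u) = sqrt(2*u) = sqrt(2)*sqrt(u))
j = -1/14 (j = 1/(-14) = -1/14 ≈ -0.071429)
G = 15/17 + I/17 (G = ((6*5 + 0) + sqrt(2)*sqrt(-2))/(-4 + 38) = ((30 + 0) + sqrt(2)*(I*sqrt(2)))/34 = (30 + 2*I)*(1/34) = 15/17 + I/17 ≈ 0.88235 + 0.058824*I)
(44*G)*j = (44*(15/17 + I/17))*(-1/14) = (660/17 + 44*I/17)*(-1/14) = -330/119 - 22*I/119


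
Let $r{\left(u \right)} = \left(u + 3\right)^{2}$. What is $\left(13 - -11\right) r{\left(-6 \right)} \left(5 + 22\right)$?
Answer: $5832$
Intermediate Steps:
$r{\left(u \right)} = \left(3 + u\right)^{2}$
$\left(13 - -11\right) r{\left(-6 \right)} \left(5 + 22\right) = \left(13 - -11\right) \left(3 - 6\right)^{2} \left(5 + 22\right) = \left(13 + 11\right) \left(-3\right)^{2} \cdot 27 = 24 \cdot 9 \cdot 27 = 216 \cdot 27 = 5832$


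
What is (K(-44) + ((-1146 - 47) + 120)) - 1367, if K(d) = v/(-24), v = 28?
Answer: -14647/6 ≈ -2441.2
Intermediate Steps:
K(d) = -7/6 (K(d) = 28/(-24) = 28*(-1/24) = -7/6)
(K(-44) + ((-1146 - 47) + 120)) - 1367 = (-7/6 + ((-1146 - 47) + 120)) - 1367 = (-7/6 + (-1193 + 120)) - 1367 = (-7/6 - 1073) - 1367 = -6445/6 - 1367 = -14647/6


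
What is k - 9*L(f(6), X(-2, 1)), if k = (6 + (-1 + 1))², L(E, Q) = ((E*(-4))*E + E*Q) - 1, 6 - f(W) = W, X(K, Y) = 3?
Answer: 45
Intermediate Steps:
f(W) = 6 - W
L(E, Q) = -1 - 4*E² + E*Q (L(E, Q) = ((-4*E)*E + E*Q) - 1 = (-4*E² + E*Q) - 1 = -1 - 4*E² + E*Q)
k = 36 (k = (6 + 0)² = 6² = 36)
k - 9*L(f(6), X(-2, 1)) = 36 - 9*(-1 - 4*(6 - 1*6)² + (6 - 1*6)*3) = 36 - 9*(-1 - 4*(6 - 6)² + (6 - 6)*3) = 36 - 9*(-1 - 4*0² + 0*3) = 36 - 9*(-1 - 4*0 + 0) = 36 - 9*(-1 + 0 + 0) = 36 - 9*(-1) = 36 + 9 = 45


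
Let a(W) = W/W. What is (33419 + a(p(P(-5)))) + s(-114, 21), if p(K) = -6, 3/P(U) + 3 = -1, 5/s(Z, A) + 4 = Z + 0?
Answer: 3943555/118 ≈ 33420.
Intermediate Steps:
s(Z, A) = 5/(-4 + Z) (s(Z, A) = 5/(-4 + (Z + 0)) = 5/(-4 + Z))
P(U) = -¾ (P(U) = 3/(-3 - 1) = 3/(-4) = 3*(-¼) = -¾)
a(W) = 1
(33419 + a(p(P(-5)))) + s(-114, 21) = (33419 + 1) + 5/(-4 - 114) = 33420 + 5/(-118) = 33420 + 5*(-1/118) = 33420 - 5/118 = 3943555/118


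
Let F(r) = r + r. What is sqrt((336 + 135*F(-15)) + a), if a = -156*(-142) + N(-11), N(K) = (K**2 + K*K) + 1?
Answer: sqrt(18681) ≈ 136.68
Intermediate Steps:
F(r) = 2*r
N(K) = 1 + 2*K**2 (N(K) = (K**2 + K**2) + 1 = 2*K**2 + 1 = 1 + 2*K**2)
a = 22395 (a = -156*(-142) + (1 + 2*(-11)**2) = 22152 + (1 + 2*121) = 22152 + (1 + 242) = 22152 + 243 = 22395)
sqrt((336 + 135*F(-15)) + a) = sqrt((336 + 135*(2*(-15))) + 22395) = sqrt((336 + 135*(-30)) + 22395) = sqrt((336 - 4050) + 22395) = sqrt(-3714 + 22395) = sqrt(18681)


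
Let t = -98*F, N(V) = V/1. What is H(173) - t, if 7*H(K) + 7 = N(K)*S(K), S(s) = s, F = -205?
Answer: -110708/7 ≈ -15815.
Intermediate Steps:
N(V) = V (N(V) = V*1 = V)
t = 20090 (t = -98*(-205) = 20090)
H(K) = -1 + K**2/7 (H(K) = -1 + (K*K)/7 = -1 + K**2/7)
H(173) - t = (-1 + (1/7)*173**2) - 1*20090 = (-1 + (1/7)*29929) - 20090 = (-1 + 29929/7) - 20090 = 29922/7 - 20090 = -110708/7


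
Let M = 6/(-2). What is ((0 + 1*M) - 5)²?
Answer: 64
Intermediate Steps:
M = -3 (M = 6*(-½) = -3)
((0 + 1*M) - 5)² = ((0 + 1*(-3)) - 5)² = ((0 - 3) - 5)² = (-3 - 5)² = (-8)² = 64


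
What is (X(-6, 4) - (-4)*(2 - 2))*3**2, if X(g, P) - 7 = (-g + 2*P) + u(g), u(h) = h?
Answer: 135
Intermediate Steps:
X(g, P) = 7 + 2*P (X(g, P) = 7 + ((-g + 2*P) + g) = 7 + 2*P)
(X(-6, 4) - (-4)*(2 - 2))*3**2 = ((7 + 2*4) - (-4)*(2 - 2))*3**2 = ((7 + 8) - (-4)*0)*9 = (15 - 1*0)*9 = (15 + 0)*9 = 15*9 = 135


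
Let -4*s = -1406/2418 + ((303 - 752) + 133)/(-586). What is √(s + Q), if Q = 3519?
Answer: √1766316001453653/708474 ≈ 59.321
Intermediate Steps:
s = 14957/1416948 (s = -(-1406/2418 + ((303 - 752) + 133)/(-586))/4 = -(-1406*1/2418 + (-449 + 133)*(-1/586))/4 = -(-703/1209 - 316*(-1/586))/4 = -(-703/1209 + 158/293)/4 = -¼*(-14957/354237) = 14957/1416948 ≈ 0.010556)
√(s + Q) = √(14957/1416948 + 3519) = √(4986254969/1416948) = √1766316001453653/708474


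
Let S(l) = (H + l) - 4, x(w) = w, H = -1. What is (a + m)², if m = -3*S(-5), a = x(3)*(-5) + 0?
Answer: 225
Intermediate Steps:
a = -15 (a = 3*(-5) + 0 = -15 + 0 = -15)
S(l) = -5 + l (S(l) = (-1 + l) - 4 = -5 + l)
m = 30 (m = -3*(-5 - 5) = -3*(-10) = 30)
(a + m)² = (-15 + 30)² = 15² = 225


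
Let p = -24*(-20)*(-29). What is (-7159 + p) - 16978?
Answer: -38057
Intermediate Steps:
p = -13920 (p = 480*(-29) = -13920)
(-7159 + p) - 16978 = (-7159 - 13920) - 16978 = -21079 - 16978 = -38057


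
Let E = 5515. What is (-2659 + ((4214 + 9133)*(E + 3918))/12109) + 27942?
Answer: 432054098/12109 ≈ 35680.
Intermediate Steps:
(-2659 + ((4214 + 9133)*(E + 3918))/12109) + 27942 = (-2659 + ((4214 + 9133)*(5515 + 3918))/12109) + 27942 = (-2659 + (13347*9433)*(1/12109)) + 27942 = (-2659 + 125902251*(1/12109)) + 27942 = (-2659 + 125902251/12109) + 27942 = 93704420/12109 + 27942 = 432054098/12109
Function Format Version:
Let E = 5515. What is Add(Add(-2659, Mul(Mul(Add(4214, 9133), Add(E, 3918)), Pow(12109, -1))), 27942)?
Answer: Rational(432054098, 12109) ≈ 35680.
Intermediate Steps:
Add(Add(-2659, Mul(Mul(Add(4214, 9133), Add(E, 3918)), Pow(12109, -1))), 27942) = Add(Add(-2659, Mul(Mul(Add(4214, 9133), Add(5515, 3918)), Pow(12109, -1))), 27942) = Add(Add(-2659, Mul(Mul(13347, 9433), Rational(1, 12109))), 27942) = Add(Add(-2659, Mul(125902251, Rational(1, 12109))), 27942) = Add(Add(-2659, Rational(125902251, 12109)), 27942) = Add(Rational(93704420, 12109), 27942) = Rational(432054098, 12109)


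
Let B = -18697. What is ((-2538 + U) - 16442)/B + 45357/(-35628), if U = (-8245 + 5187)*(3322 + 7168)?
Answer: 380906042457/222045572 ≈ 1715.4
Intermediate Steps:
U = -32078420 (U = -3058*10490 = -32078420)
((-2538 + U) - 16442)/B + 45357/(-35628) = ((-2538 - 32078420) - 16442)/(-18697) + 45357/(-35628) = (-32080958 - 16442)*(-1/18697) + 45357*(-1/35628) = -32097400*(-1/18697) - 15119/11876 = 32097400/18697 - 15119/11876 = 380906042457/222045572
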